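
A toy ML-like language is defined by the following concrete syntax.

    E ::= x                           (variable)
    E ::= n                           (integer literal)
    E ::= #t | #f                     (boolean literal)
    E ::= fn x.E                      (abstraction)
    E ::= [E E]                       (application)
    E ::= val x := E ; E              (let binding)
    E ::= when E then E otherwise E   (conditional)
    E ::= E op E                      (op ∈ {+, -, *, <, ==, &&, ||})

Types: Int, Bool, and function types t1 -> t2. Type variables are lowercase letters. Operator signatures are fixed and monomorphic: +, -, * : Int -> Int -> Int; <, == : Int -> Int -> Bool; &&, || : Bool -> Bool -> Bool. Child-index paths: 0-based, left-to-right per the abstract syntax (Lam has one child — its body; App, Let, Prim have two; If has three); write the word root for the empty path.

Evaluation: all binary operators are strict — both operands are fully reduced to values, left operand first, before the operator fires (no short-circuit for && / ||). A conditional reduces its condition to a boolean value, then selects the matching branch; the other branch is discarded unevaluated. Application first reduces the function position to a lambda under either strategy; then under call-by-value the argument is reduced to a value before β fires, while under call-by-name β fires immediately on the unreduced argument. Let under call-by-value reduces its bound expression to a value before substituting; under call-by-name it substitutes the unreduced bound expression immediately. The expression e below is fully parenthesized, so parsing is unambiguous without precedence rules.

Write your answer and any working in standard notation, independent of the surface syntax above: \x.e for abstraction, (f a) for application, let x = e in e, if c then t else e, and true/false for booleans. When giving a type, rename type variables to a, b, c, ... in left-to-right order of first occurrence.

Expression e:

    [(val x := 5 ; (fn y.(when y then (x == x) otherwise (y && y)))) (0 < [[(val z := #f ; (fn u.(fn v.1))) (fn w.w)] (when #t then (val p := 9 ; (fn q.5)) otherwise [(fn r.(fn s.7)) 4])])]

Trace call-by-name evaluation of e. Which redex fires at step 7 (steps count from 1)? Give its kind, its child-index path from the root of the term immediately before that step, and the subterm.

Answer: if at root : (if true then (5 == 5) else ((0 < (((let z = false in (\u.(\v.1))) (\w.w)) (if true then (let p = 9 in (\q.5)) else ((\r.(\s.7)) 4)))) && (0 < (((let z = false in (\u.(\v.1))) (\w.w)) (if true then (let p = 9 in (\q.5)) else ((\r.(\s.7)) 4))))))

Working:
step 0: ((let x = 5 in (\y.(if y then (x == x) else (y && y)))) (0 < (((let z = false in (\u.(\v.1))) (\w.w)) (if true then (let p = 9 in (\q.5)) else ((\r.(\s.7)) 4)))))
step 1: [let@0] ((\y.(if y then (5 == 5) else (y && y))) (0 < (((let z = false in (\u.(\v.1))) (\w.w)) (if true then (let p = 9 in (\q.5)) else ((\r.(\s.7)) 4)))))
step 2: [beta@root] (if (0 < (((let z = false in (\u.(\v.1))) (\w.w)) (if true then (let p = 9 in (\q.5)) else ((\r.(\s.7)) 4)))) then (5 == 5) else ((0 < (((let z = false in (\u.(\v.1))) (\w.w)) (if true then (let p = 9 in (\q.5)) else ((\r.(\s.7)) 4)))) && (0 < (((let z = false in (\u.(\v.1))) (\w.w)) (if true then (let p = 9 in (\q.5)) else ((\r.(\s.7)) 4))))))
step 3: [let@0.1.0.0] (if (0 < (((\u.(\v.1)) (\w.w)) (if true then (let p = 9 in (\q.5)) else ((\r.(\s.7)) 4)))) then (5 == 5) else ((0 < (((let z = false in (\u.(\v.1))) (\w.w)) (if true then (let p = 9 in (\q.5)) else ((\r.(\s.7)) 4)))) && (0 < (((let z = false in (\u.(\v.1))) (\w.w)) (if true then (let p = 9 in (\q.5)) else ((\r.(\s.7)) 4))))))
step 4: [beta@0.1.0] (if (0 < ((\v.1) (if true then (let p = 9 in (\q.5)) else ((\r.(\s.7)) 4)))) then (5 == 5) else ((0 < (((let z = false in (\u.(\v.1))) (\w.w)) (if true then (let p = 9 in (\q.5)) else ((\r.(\s.7)) 4)))) && (0 < (((let z = false in (\u.(\v.1))) (\w.w)) (if true then (let p = 9 in (\q.5)) else ((\r.(\s.7)) 4))))))
step 5: [beta@0.1] (if (0 < 1) then (5 == 5) else ((0 < (((let z = false in (\u.(\v.1))) (\w.w)) (if true then (let p = 9 in (\q.5)) else ((\r.(\s.7)) 4)))) && (0 < (((let z = false in (\u.(\v.1))) (\w.w)) (if true then (let p = 9 in (\q.5)) else ((\r.(\s.7)) 4))))))
step 6: [delta@0] (if true then (5 == 5) else ((0 < (((let z = false in (\u.(\v.1))) (\w.w)) (if true then (let p = 9 in (\q.5)) else ((\r.(\s.7)) 4)))) && (0 < (((let z = false in (\u.(\v.1))) (\w.w)) (if true then (let p = 9 in (\q.5)) else ((\r.(\s.7)) 4))))))
step 7: [if@root] (5 == 5)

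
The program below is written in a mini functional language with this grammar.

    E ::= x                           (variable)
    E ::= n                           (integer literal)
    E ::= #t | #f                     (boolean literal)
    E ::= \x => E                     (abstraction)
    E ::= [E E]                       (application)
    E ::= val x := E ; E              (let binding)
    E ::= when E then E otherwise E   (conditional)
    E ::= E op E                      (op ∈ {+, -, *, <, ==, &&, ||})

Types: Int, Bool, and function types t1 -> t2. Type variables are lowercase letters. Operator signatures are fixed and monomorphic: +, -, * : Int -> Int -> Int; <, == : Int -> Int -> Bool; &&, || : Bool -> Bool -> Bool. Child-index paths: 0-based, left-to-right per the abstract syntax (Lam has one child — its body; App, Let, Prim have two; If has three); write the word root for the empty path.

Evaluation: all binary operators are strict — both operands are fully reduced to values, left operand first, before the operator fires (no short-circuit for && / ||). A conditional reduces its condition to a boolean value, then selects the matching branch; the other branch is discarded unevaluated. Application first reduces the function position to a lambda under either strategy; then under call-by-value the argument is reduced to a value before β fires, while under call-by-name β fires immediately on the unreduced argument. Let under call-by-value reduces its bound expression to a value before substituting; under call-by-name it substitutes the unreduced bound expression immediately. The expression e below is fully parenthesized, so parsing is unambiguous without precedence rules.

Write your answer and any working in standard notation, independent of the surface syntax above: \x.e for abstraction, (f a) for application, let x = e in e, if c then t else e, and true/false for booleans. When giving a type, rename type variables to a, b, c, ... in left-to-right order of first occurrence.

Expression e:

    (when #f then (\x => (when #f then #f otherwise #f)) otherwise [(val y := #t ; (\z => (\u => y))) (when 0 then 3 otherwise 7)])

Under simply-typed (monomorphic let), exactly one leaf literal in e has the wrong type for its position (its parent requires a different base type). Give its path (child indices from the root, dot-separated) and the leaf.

Trace:
  unify Bool ~ Bool
  unify Bool ~ Bool
  unify Bool ~ Bool
\x._ : a -> Bool
let y : Bool
y : Bool
\u._ : c -> Bool
\z._ : b -> c -> Bool
  unify Int ~ Bool
  FAIL: mismatch Int ~ Bool

Answer: 2.1.0 : 0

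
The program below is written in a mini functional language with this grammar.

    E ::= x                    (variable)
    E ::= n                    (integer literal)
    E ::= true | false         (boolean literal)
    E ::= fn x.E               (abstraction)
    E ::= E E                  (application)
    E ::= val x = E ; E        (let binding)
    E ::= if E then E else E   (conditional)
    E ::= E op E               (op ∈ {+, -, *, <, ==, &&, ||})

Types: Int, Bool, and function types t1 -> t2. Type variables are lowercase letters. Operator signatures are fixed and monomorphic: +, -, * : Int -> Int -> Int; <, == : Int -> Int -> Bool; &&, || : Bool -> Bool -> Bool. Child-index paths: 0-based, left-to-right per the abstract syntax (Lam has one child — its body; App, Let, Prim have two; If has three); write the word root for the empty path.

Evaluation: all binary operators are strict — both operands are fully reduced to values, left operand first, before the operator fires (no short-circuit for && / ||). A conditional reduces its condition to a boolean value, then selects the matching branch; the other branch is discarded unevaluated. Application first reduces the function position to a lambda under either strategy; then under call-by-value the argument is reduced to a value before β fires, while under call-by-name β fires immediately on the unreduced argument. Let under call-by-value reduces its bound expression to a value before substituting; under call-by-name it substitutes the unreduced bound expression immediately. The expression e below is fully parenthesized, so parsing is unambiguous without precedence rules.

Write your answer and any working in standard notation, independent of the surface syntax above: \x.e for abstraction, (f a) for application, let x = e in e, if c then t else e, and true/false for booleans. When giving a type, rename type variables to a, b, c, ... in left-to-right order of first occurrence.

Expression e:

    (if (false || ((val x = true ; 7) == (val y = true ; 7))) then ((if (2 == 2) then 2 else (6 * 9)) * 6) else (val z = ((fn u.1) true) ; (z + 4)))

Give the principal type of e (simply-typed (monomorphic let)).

Answer: Int

Derivation:
  unify Bool ~ Bool
let x : Bool
  unify Int ~ Int
let y : Bool
  unify Int ~ Int
  unify Bool ~ Bool
  unify Bool ~ Bool
  unify Int ~ Int
  unify Int ~ Int
  unify Bool ~ Bool
  unify Int ~ Int
  unify Int ~ Int
  unify Int ~ Int
  unify Int ~ Int
  unify Int ~ Int
\u._ : a -> Int
  unify a -> Int ~ Bool -> b
  unify a ~ Bool
  unify Int ~ b
_ _ : Int
let z : Int
z : Int
  unify Int ~ Int
  unify Int ~ Int
  unify Int ~ Int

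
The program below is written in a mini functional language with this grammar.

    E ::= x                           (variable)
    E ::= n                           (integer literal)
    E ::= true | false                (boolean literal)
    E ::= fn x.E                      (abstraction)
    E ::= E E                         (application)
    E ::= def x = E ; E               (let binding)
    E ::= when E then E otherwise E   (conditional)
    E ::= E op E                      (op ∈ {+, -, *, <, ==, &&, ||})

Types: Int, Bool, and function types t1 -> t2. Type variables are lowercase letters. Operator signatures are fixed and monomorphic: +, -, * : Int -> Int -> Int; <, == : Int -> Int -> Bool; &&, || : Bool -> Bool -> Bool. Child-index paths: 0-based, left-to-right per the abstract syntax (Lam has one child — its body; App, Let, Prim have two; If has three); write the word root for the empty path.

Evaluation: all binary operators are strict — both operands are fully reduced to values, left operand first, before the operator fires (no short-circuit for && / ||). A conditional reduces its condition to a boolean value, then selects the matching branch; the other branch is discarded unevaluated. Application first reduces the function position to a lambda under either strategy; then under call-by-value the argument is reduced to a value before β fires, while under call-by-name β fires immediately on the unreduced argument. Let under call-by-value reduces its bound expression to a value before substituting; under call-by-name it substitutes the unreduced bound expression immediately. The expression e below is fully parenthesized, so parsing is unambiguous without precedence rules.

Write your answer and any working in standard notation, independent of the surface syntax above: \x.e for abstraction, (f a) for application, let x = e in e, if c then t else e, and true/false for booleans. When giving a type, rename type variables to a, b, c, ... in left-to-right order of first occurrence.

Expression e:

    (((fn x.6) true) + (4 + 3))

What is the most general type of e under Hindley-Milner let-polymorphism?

Answer: Int

Derivation:
\x._ : a -> Int
  unify a -> Int ~ Bool -> b
  unify a ~ Bool
  unify Int ~ b
_ _ : Int
  unify Int ~ Int
  unify Int ~ Int
  unify Int ~ Int
  unify Int ~ Int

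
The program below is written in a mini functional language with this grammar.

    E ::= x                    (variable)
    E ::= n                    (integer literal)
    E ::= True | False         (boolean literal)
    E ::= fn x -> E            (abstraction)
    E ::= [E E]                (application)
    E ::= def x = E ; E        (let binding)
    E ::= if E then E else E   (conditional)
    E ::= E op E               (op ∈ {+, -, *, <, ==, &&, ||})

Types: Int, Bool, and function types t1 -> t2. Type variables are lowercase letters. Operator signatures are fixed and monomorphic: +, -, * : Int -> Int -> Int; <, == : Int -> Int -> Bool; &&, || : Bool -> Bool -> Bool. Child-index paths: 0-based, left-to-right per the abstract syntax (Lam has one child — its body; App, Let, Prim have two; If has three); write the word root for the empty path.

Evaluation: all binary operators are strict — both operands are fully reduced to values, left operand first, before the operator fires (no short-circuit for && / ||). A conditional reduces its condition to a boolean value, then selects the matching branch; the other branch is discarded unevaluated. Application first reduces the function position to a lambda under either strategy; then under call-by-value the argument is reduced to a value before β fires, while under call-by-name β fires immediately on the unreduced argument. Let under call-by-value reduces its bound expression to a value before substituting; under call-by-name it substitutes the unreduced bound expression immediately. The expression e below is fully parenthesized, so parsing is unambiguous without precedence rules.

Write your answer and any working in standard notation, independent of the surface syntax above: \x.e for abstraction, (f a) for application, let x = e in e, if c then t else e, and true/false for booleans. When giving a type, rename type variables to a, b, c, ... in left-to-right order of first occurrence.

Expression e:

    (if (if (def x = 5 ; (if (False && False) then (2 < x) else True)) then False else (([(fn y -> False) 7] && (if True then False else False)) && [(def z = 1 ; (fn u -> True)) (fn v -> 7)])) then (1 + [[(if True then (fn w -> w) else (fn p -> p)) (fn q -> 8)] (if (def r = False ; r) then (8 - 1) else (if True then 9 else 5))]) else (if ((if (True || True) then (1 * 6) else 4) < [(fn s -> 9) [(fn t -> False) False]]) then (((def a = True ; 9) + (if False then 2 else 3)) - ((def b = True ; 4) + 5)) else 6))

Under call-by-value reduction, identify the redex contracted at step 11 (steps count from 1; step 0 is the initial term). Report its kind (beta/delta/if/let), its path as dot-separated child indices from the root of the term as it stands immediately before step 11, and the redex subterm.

Answer: delta at 0 : (6 < 9)

Trace:
step 0: (if (if (let x = 5 in (if (false && false) then (2 < x) else true)) then false else ((((\y.false) 7) && (if true then false else false)) && ((let z = 1 in (\u.true)) (\v.7)))) then (1 + (((if true then (\w.w) else (\p.p)) (\q.8)) (if (let r = false in r) then (8 - 1) else (if true then 9 else 5)))) else (if ((if (true || true) then (1 * 6) else 4) < ((\s.9) ((\t.false) false))) then (((let a = true in 9) + (if false then 2 else 3)) - ((let b = true in 4) + 5)) else 6))
step 1: [let@0.0] (if (if (if (false && false) then (2 < 5) else true) then false else ((((\y.false) 7) && (if true then false else false)) && ((let z = 1 in (\u.true)) (\v.7)))) then (1 + (((if true then (\w.w) else (\p.p)) (\q.8)) (if (let r = false in r) then (8 - 1) else (if true then 9 else 5)))) else (if ((if (true || true) then (1 * 6) else 4) < ((\s.9) ((\t.false) false))) then (((let a = true in 9) + (if false then 2 else 3)) - ((let b = true in 4) + 5)) else 6))
step 2: [delta@0.0.0] (if (if (if false then (2 < 5) else true) then false else ((((\y.false) 7) && (if true then false else false)) && ((let z = 1 in (\u.true)) (\v.7)))) then (1 + (((if true then (\w.w) else (\p.p)) (\q.8)) (if (let r = false in r) then (8 - 1) else (if true then 9 else 5)))) else (if ((if (true || true) then (1 * 6) else 4) < ((\s.9) ((\t.false) false))) then (((let a = true in 9) + (if false then 2 else 3)) - ((let b = true in 4) + 5)) else 6))
step 3: [if@0.0] (if (if true then false else ((((\y.false) 7) && (if true then false else false)) && ((let z = 1 in (\u.true)) (\v.7)))) then (1 + (((if true then (\w.w) else (\p.p)) (\q.8)) (if (let r = false in r) then (8 - 1) else (if true then 9 else 5)))) else (if ((if (true || true) then (1 * 6) else 4) < ((\s.9) ((\t.false) false))) then (((let a = true in 9) + (if false then 2 else 3)) - ((let b = true in 4) + 5)) else 6))
step 4: [if@0] (if false then (1 + (((if true then (\w.w) else (\p.p)) (\q.8)) (if (let r = false in r) then (8 - 1) else (if true then 9 else 5)))) else (if ((if (true || true) then (1 * 6) else 4) < ((\s.9) ((\t.false) false))) then (((let a = true in 9) + (if false then 2 else 3)) - ((let b = true in 4) + 5)) else 6))
step 5: [if@root] (if ((if (true || true) then (1 * 6) else 4) < ((\s.9) ((\t.false) false))) then (((let a = true in 9) + (if false then 2 else 3)) - ((let b = true in 4) + 5)) else 6)
step 6: [delta@0.0.0] (if ((if true then (1 * 6) else 4) < ((\s.9) ((\t.false) false))) then (((let a = true in 9) + (if false then 2 else 3)) - ((let b = true in 4) + 5)) else 6)
step 7: [if@0.0] (if ((1 * 6) < ((\s.9) ((\t.false) false))) then (((let a = true in 9) + (if false then 2 else 3)) - ((let b = true in 4) + 5)) else 6)
step 8: [delta@0.0] (if (6 < ((\s.9) ((\t.false) false))) then (((let a = true in 9) + (if false then 2 else 3)) - ((let b = true in 4) + 5)) else 6)
step 9: [beta@0.1.1] (if (6 < ((\s.9) false)) then (((let a = true in 9) + (if false then 2 else 3)) - ((let b = true in 4) + 5)) else 6)
step 10: [beta@0.1] (if (6 < 9) then (((let a = true in 9) + (if false then 2 else 3)) - ((let b = true in 4) + 5)) else 6)
step 11: [delta@0] (if true then (((let a = true in 9) + (if false then 2 else 3)) - ((let b = true in 4) + 5)) else 6)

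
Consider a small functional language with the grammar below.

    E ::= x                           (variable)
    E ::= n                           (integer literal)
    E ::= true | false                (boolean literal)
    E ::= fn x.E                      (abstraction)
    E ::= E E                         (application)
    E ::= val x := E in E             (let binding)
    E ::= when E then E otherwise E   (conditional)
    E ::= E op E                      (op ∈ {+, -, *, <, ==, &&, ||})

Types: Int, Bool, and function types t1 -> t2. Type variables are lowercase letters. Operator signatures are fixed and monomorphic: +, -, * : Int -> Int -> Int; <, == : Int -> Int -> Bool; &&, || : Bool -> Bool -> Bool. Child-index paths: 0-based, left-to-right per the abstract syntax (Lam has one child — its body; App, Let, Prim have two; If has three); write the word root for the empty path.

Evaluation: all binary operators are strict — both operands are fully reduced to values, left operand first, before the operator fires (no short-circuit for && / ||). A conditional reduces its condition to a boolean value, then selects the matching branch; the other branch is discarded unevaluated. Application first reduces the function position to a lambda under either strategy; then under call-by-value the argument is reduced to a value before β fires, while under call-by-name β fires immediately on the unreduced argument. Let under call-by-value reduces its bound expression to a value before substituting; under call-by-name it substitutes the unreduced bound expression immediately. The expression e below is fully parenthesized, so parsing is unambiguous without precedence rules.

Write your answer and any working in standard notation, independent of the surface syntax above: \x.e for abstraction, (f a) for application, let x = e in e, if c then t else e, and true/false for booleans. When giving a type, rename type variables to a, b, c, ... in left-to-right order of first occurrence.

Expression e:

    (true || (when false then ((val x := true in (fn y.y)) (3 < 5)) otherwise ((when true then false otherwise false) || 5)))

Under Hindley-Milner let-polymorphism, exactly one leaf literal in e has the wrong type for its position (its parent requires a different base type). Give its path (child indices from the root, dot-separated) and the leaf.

Derivation:
  unify Bool ~ Bool
  unify Bool ~ Bool
let x : Bool
y : a
\y._ : a -> a
  unify Int ~ Int
  unify Int ~ Int
  unify a -> a ~ Bool -> b
  unify a ~ Bool
  unify Bool ~ b
_ _ : Bool
  unify Bool ~ Bool
  unify Bool ~ Bool
  unify Bool ~ Bool
  unify Int ~ Bool
  FAIL: mismatch Int ~ Bool

Answer: 1.2.1 : 5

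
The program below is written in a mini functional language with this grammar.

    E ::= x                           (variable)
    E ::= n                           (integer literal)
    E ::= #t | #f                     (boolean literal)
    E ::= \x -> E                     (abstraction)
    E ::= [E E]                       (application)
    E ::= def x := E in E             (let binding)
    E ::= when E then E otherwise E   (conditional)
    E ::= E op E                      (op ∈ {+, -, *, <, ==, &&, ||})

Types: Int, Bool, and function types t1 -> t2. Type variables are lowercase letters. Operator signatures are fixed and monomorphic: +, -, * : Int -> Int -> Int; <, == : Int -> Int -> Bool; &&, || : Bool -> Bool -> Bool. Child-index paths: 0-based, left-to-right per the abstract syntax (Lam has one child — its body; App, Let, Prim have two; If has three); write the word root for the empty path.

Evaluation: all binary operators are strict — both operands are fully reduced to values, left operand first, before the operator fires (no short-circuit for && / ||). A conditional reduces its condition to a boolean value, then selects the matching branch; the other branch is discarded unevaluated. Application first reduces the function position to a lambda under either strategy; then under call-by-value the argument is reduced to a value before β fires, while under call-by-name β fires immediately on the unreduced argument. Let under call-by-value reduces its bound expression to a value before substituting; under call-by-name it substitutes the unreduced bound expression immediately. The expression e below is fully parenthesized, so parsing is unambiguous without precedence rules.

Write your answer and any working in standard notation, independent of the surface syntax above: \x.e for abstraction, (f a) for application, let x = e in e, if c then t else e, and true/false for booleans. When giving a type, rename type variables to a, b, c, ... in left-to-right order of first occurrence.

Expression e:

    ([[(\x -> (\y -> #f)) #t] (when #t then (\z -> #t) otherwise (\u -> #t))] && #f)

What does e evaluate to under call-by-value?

Trace:
step 0: ((((\x.(\y.false)) true) (if true then (\z.true) else (\u.true))) && false)
step 1: [beta@0.0] (((\y.false) (if true then (\z.true) else (\u.true))) && false)
step 2: [if@0.1] (((\y.false) (\z.true)) && false)
step 3: [beta@0] (false && false)
step 4: [delta@root] false

Answer: false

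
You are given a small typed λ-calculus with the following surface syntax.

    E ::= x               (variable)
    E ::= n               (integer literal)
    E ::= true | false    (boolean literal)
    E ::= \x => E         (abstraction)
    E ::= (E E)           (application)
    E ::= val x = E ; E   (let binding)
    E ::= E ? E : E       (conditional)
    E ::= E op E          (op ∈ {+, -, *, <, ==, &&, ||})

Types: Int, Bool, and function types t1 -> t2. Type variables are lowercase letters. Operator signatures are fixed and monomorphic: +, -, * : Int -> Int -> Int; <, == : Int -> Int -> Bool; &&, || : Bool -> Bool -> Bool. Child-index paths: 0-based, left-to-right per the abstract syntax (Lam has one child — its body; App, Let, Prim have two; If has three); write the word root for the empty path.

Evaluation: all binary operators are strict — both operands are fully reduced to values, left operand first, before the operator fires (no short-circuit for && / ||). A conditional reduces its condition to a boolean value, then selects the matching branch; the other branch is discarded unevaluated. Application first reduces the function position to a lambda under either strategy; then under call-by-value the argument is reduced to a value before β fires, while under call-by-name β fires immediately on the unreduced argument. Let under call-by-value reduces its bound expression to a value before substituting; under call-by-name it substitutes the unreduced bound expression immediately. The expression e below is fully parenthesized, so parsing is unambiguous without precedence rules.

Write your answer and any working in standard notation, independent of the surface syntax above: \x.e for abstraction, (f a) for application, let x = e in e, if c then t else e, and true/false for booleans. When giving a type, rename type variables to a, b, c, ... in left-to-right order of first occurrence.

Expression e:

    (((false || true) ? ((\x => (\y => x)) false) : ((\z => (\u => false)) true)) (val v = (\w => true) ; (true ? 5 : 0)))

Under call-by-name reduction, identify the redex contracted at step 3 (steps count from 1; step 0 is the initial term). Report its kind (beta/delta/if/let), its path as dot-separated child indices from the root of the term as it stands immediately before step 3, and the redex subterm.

Answer: beta at 0 : ((\x.(\y.x)) false)

Derivation:
step 0: ((if (false || true) then ((\x.(\y.x)) false) else ((\z.(\u.false)) true)) (let v = (\w.true) in (if true then 5 else 0)))
step 1: [delta@0.0] ((if true then ((\x.(\y.x)) false) else ((\z.(\u.false)) true)) (let v = (\w.true) in (if true then 5 else 0)))
step 2: [if@0] (((\x.(\y.x)) false) (let v = (\w.true) in (if true then 5 else 0)))
step 3: [beta@0] ((\y.false) (let v = (\w.true) in (if true then 5 else 0)))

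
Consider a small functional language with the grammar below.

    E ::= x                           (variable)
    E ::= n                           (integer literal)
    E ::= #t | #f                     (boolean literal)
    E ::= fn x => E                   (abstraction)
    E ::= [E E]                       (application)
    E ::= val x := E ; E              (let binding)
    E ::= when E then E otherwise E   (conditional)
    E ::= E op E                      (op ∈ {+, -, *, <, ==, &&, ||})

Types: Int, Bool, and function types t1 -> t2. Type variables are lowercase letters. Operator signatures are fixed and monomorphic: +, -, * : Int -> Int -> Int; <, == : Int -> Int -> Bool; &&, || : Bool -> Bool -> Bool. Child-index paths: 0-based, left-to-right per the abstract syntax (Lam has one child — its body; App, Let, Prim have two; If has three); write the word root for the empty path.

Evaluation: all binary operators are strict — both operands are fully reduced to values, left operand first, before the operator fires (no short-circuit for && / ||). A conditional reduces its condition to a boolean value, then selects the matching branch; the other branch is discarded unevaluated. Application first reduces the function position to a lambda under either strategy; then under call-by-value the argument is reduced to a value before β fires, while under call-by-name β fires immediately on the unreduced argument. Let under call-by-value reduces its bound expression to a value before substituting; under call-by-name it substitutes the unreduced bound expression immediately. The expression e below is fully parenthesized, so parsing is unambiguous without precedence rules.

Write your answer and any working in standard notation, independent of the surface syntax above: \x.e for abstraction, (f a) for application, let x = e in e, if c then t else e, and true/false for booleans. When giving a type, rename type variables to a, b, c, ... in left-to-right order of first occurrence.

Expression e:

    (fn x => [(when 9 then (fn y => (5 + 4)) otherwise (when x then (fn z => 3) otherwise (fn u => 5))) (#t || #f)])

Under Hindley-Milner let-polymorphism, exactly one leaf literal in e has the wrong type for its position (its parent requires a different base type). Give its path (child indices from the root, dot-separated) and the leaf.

Trace:
  unify Int ~ Bool
  FAIL: mismatch Int ~ Bool

Answer: 0.0.0 : 9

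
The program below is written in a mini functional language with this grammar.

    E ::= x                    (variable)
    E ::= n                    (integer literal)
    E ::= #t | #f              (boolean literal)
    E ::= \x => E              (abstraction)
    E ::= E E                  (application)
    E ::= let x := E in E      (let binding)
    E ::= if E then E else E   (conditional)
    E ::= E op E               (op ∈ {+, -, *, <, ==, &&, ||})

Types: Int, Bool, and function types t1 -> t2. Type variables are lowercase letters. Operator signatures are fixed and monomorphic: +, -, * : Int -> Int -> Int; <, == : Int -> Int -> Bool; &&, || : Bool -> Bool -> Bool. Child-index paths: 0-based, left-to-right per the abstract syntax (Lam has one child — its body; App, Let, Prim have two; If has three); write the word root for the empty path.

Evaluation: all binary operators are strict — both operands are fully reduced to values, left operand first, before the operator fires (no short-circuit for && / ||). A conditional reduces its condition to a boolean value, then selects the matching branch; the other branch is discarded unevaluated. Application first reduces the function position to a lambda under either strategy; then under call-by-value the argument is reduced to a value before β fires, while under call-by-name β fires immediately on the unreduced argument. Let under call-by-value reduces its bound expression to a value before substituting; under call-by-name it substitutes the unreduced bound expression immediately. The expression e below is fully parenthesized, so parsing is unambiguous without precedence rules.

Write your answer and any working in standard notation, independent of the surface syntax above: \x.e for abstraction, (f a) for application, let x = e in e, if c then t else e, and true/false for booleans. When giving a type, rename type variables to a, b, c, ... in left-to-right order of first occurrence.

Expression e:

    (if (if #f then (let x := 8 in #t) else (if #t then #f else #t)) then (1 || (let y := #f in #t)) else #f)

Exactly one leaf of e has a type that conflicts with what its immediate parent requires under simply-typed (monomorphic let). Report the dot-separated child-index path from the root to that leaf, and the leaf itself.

Derivation:
  unify Bool ~ Bool
let x : Int
  unify Bool ~ Bool
  unify Bool ~ Bool
  unify Bool ~ Bool
  unify Bool ~ Bool
  unify Int ~ Bool
  FAIL: mismatch Int ~ Bool

Answer: 1.0 : 1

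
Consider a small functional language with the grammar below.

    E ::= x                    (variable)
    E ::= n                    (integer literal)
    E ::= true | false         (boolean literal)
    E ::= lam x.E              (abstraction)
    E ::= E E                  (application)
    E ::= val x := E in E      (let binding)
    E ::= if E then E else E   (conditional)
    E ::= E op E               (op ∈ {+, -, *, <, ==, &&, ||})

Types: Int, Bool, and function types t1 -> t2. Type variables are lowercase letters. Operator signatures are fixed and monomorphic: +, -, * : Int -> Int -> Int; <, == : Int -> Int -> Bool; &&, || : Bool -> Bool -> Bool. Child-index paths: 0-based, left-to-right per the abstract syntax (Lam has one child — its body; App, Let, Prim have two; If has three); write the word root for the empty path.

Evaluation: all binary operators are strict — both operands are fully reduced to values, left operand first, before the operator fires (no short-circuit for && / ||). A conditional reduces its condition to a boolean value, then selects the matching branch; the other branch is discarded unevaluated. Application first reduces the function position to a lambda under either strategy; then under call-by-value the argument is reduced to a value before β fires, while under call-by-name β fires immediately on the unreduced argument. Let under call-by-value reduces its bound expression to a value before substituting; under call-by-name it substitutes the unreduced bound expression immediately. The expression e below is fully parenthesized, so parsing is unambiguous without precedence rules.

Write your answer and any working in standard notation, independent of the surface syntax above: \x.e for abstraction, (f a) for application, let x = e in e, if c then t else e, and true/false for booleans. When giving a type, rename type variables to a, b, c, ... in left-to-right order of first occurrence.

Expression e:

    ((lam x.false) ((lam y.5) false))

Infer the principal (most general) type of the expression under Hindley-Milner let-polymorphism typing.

Answer: Bool

Working:
\x._ : a -> Bool
\y._ : b -> Int
  unify b -> Int ~ Bool -> c
  unify b ~ Bool
  unify Int ~ c
_ _ : Int
  unify a -> Bool ~ Int -> d
  unify a ~ Int
  unify Bool ~ d
_ _ : Bool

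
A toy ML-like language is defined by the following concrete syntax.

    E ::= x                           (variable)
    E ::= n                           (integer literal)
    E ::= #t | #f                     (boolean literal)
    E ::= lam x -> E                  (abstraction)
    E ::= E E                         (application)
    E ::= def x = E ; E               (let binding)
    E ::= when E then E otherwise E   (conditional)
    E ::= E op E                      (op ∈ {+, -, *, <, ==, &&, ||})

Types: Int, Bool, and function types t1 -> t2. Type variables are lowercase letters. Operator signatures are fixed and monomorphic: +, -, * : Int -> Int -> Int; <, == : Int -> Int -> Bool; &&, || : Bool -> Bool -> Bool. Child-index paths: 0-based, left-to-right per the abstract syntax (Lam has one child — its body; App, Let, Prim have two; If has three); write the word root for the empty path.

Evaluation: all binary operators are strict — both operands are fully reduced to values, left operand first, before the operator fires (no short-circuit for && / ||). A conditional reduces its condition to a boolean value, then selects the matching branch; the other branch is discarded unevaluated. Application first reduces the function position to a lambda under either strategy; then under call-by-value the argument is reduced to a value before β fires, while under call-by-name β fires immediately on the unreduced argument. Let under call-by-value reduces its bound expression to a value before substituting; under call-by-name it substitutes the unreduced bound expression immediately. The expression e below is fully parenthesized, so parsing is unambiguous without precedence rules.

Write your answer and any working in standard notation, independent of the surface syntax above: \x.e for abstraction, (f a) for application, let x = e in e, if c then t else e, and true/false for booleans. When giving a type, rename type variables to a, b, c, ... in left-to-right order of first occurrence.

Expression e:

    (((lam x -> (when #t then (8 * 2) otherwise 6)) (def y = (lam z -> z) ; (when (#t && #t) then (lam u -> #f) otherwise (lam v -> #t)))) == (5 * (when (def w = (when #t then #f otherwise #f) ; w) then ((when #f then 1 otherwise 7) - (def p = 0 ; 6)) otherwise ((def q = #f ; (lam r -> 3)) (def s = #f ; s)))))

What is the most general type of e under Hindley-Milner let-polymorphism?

Working:
  unify Bool ~ Bool
  unify Int ~ Int
  unify Int ~ Int
  unify Int ~ Int
\x._ : a -> Int
z : b
\z._ : b -> b
let y : forall. b -> b
  unify Bool ~ Bool
  unify Bool ~ Bool
  unify Bool ~ Bool
\u._ : c -> Bool
\v._ : d -> Bool
  unify c -> Bool ~ d -> Bool
  unify c ~ d
  unify Bool ~ Bool
  unify a -> Int ~ (d -> Bool) -> e
  unify a ~ d -> Bool
  unify Int ~ e
_ _ : Int
  unify Int ~ Int
  unify Int ~ Int
  unify Bool ~ Bool
  unify Bool ~ Bool
let w : Bool
w : Bool
  unify Bool ~ Bool
  unify Bool ~ Bool
  unify Int ~ Int
  unify Int ~ Int
let p : Int
  unify Int ~ Int
let q : Bool
\r._ : f -> Int
let s : Bool
s : Bool
  unify f -> Int ~ Bool -> g
  unify f ~ Bool
  unify Int ~ g
_ _ : Int
  unify Int ~ Int
  unify Int ~ Int
  unify Int ~ Int

Answer: Bool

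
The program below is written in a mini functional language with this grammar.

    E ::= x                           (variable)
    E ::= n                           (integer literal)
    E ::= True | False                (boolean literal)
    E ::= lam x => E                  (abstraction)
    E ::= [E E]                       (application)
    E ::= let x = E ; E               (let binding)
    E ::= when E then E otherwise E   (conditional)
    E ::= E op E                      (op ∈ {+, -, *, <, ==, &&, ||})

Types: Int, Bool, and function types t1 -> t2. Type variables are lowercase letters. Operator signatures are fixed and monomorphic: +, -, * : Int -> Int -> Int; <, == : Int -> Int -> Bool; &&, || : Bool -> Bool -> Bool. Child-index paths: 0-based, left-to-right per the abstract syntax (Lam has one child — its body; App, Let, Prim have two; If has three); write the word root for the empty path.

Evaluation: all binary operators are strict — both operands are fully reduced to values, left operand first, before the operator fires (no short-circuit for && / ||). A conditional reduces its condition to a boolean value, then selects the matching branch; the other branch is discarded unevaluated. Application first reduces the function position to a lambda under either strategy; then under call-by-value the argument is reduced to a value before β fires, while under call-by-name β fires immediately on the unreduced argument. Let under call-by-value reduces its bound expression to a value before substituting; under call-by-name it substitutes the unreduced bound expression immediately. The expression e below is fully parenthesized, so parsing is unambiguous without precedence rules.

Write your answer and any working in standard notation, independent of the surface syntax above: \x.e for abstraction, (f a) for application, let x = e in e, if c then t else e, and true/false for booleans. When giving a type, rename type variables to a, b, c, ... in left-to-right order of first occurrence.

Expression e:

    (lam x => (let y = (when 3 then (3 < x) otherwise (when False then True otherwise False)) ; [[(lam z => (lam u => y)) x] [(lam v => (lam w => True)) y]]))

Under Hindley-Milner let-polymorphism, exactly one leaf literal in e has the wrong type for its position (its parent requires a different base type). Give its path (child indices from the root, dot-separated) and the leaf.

Working:
  unify Int ~ Bool
  FAIL: mismatch Int ~ Bool

Answer: 0.0.0 : 3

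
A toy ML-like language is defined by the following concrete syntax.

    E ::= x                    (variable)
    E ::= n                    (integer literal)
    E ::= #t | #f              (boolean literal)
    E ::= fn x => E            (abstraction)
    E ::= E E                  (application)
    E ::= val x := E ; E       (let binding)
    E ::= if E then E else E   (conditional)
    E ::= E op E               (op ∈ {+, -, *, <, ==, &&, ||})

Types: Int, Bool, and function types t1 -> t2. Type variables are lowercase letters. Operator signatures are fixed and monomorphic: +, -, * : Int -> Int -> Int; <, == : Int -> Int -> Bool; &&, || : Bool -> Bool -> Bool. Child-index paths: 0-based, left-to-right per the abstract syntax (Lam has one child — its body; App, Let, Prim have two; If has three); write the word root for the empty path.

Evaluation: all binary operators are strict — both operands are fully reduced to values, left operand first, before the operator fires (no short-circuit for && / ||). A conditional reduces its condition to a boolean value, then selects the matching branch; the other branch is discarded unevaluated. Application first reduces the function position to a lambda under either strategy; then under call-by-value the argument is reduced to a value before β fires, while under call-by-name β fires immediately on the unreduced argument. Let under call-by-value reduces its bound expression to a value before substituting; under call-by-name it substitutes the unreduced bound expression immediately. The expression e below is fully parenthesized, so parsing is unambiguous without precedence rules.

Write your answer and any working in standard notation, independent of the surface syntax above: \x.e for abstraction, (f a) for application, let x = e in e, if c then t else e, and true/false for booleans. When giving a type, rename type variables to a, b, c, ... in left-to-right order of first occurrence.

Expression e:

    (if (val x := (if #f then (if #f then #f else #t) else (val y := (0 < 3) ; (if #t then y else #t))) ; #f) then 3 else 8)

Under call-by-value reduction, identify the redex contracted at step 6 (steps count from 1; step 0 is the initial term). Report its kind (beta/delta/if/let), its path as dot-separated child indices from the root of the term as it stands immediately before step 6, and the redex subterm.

Answer: if at root : (if false then 3 else 8)

Working:
step 0: (if (let x = (if false then (if false then false else true) else (let y = (0 < 3) in (if true then y else true))) in false) then 3 else 8)
step 1: [if@0.0] (if (let x = (let y = (0 < 3) in (if true then y else true)) in false) then 3 else 8)
step 2: [delta@0.0.0] (if (let x = (let y = true in (if true then y else true)) in false) then 3 else 8)
step 3: [let@0.0] (if (let x = (if true then true else true) in false) then 3 else 8)
step 4: [if@0.0] (if (let x = true in false) then 3 else 8)
step 5: [let@0] (if false then 3 else 8)
step 6: [if@root] 8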